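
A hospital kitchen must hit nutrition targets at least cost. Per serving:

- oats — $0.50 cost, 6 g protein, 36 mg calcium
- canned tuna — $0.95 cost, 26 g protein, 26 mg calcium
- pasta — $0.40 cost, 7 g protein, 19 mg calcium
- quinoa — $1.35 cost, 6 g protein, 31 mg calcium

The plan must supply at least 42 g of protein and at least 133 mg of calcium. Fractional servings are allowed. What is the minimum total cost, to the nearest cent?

$2.39

With two linear requirements the optimum uses one or two foods; enumerate the corners.
oats only: max(42/6, 133/36) = 7 servings → $3.50.
canned tuna only: max(42/26, 133/26) = 5.115 servings → $4.86.
pasta only: max(42/7, 133/19) = 7 servings → $2.80.
quinoa only: max(42/6, 133/31) = 7 servings → $9.45.
oats + canned tuna with both tight: 3.033 servings and 0.9154 servings → $2.39.
oats + pasta with both tight: 0.9638 servings and 5.174 servings → $2.55.
oats + quinoa: intersection lies outside the first quadrant.
canned tuna + pasta with both targets exact would need a negative amount; discard.
canned tuna + quinoa with both tight: 0.7754 servings and 3.64 servings → $5.65.
pasta + quinoa with both tight: 4.893 servings and 1.291 servings → $3.70.
So the least-cost plan costs $2.39.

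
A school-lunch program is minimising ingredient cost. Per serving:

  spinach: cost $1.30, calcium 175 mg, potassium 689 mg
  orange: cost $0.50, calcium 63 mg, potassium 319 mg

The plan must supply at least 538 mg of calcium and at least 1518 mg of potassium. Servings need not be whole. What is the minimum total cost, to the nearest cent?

Minimising a linear cost over {calcium ≥ 538, potassium ≥ 1518, servings ≥ 0} — the optimum is at a vertex, using one or two foods.
spinach only: max(538/175, 1518/689) = 3.074 servings → $4.00.
orange only: max(538/63, 1518/319) = 8.54 servings → $4.27.
spinach + orange: intersection lies outside the first quadrant.
Cheapest feasible corner: $4.00.

$4.00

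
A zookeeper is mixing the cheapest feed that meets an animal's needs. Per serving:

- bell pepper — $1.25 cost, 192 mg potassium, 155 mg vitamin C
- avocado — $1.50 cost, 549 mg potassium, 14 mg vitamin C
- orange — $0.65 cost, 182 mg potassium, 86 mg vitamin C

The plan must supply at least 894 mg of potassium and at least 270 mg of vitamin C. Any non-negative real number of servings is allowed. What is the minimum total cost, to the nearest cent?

A basic optimal solution has at most two foods positive. Try each food alone and each pair with both targets met exactly.
bell pepper only: max(894/192, 270/155) = 4.656 servings → $5.82.
avocado only: max(894/549, 270/14) = 19.29 servings → $28.93.
orange only: max(894/182, 270/86) = 4.912 servings → $3.19.
bell pepper + avocado with both tight: 1.647 servings and 1.052 servings → $3.64.
bell pepper + orange with both targets exact would need a negative amount; discard.
avocado + orange with both tight: 0.6211 servings and 3.038 servings → $2.91.
Cheapest feasible corner: $2.91.

$2.91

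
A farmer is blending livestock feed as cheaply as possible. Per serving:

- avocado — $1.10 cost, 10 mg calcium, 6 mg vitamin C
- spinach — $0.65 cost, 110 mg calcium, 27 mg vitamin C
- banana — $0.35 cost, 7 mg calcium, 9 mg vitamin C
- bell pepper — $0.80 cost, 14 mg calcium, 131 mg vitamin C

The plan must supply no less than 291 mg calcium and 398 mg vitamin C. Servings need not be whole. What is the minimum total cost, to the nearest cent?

$3.56

An LP optimum is at a vertex; with two nutrient constraints at most two foods are used. Check each candidate.
avocado only: max(291/10, 398/6) = 66.33 servings → $72.97.
spinach only: max(291/110, 398/27) = 14.74 servings → $9.58.
banana only: max(291/7, 398/9) = 44.22 servings → $15.48.
bell pepper only: max(291/14, 398/131) = 20.79 servings → $16.63.
avocado + spinach: intersection lies outside the first quadrant.
avocado + banana: the both-tight solution has a negative serving — not a feasible corner.
avocado + bell pepper with both tight: 26.55 servings and 1.822 servings → $30.66.
spinach + banana: intersection lies outside the first quadrant.
spinach + bell pepper with both tight: 2.32 servings and 2.56 servings → $3.56.
banana + bell pepper with both tight: 41.15 servings and 0.2111 servings → $14.57.
The minimum over all feasible corners is $3.56.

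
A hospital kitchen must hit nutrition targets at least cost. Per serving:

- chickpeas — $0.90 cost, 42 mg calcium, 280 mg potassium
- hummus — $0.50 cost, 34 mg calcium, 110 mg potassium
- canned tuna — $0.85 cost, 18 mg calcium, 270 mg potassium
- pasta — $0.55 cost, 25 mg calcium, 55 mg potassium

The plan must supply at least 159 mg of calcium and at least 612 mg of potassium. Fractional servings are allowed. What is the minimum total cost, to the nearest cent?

$2.53

chickpeas only: max(159/42, 612/280) = 3.786 servings → $3.41.
hummus only: max(159/34, 612/110) = 5.564 servings → $2.78.
canned tuna only: max(159/18, 612/270) = 8.833 servings → $7.51.
pasta only: max(159/25, 612/55) = 11.13 servings → $6.12.
chickpeas + hummus with both tight: 0.6771 servings and 3.84 servings → $2.53.
chickpeas + canned tuna with both targets exact would need a negative amount; discard.
chickpeas + pasta with both tight: 1.398 servings and 4.012 servings → $3.46.
hummus + canned tuna with both tight: 4.433 servings and 0.4608 servings → $2.61.
hummus + pasta with both targets exact would need a negative amount; discard.
canned tuna + pasta with both tight: 1.138 servings and 5.541 servings → $4.01.
Cheapest feasible corner: $2.53.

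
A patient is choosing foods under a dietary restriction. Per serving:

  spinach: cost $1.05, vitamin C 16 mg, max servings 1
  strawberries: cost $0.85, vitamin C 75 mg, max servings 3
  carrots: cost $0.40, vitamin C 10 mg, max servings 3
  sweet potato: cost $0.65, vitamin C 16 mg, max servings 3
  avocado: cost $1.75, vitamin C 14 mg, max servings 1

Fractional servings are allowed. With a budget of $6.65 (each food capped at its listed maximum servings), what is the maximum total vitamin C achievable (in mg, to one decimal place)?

317.5 mg

Vitamin C per dollar: strawberries 88.24, carrots 25, sweet potato 24.62, spinach 15.24, avocado 8.
Take 3 servings of strawberries: spends $2.55, +225.0 mg vitamin C (running total 225.0 mg).
Take 3 servings of carrots: spends $1.20, +30.0 mg vitamin C (running total 255.0 mg).
Take 3 servings of sweet potato: spends $1.95, +48.0 mg vitamin C (running total 303.0 mg).
Take 0.9048 servings of spinach: spends $0.95, +14.5 mg vitamin C (running total 317.5 mg).
Greedy by best ratio exhausts the cost allowance optimally: 317.5 mg.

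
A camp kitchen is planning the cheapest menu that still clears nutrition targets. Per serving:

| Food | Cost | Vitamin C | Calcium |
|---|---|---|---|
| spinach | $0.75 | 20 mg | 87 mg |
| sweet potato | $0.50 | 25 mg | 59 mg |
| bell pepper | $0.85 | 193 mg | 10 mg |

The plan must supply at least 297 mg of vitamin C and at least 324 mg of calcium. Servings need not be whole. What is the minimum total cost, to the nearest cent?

A basic optimal solution has at most two foods positive. Try each food alone and each pair with both targets met exactly.
spinach only: max(297/20, 324/87) = 14.85 servings → $11.14.
sweet potato only: max(297/25, 324/59) = 11.88 servings → $5.94.
bell pepper only: max(297/193, 324/10) = 32.4 servings → $27.54.
spinach + sweet potato: the both-tight solution has a negative serving — not a feasible corner.
spinach + bell pepper with both tight: 3.59 servings and 1.167 servings → $3.68.
sweet potato + bell pepper with both tight: 5.348 servings and 0.8461 servings → $3.39.
So the least-cost plan costs $3.39.

$3.39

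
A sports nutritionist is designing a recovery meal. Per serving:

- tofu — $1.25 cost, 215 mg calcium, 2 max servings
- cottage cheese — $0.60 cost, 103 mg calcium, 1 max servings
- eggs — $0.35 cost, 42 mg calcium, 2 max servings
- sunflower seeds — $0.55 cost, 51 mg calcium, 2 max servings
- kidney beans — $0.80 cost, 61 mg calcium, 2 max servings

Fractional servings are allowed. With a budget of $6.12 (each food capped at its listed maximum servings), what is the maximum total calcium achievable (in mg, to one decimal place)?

Calcium per dollar: tofu 172, cottage cheese 171.7, eggs 120, sunflower seeds 92.73, kidney beans 76.25.
Take 2 servings of tofu: spends $2.50, +430.0 mg calcium (running total 430.0 mg).
Take 1 serving of cottage cheese: spends $0.60, +103.0 mg calcium (running total 533.0 mg).
Take 2 servings of eggs: spends $0.70, +84.0 mg calcium (running total 617.0 mg).
Take 2 servings of sunflower seeds: spends $1.10, +102.0 mg calcium (running total 719.0 mg).
Take 1.525 servings of kidney beans: spends $1.22, +93.0 mg calcium (running total 812.0 mg).
Greedy by best ratio exhausts the cost allowance optimally: 812.0 mg.

812.0 mg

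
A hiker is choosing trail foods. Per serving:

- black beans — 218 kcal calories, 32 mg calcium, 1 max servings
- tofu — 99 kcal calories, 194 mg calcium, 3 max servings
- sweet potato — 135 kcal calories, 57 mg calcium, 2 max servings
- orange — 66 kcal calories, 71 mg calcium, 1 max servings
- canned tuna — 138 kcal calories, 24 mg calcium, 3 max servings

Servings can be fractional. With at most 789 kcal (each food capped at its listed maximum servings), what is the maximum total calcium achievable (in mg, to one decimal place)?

Calcium per kcal: tofu 1.96, orange 1.076, sweet potato 0.4222, canned tuna 0.1739, black beans 0.1468.
Take 3 servings of tofu: uses 297 kcal, +582.0 mg calcium (running total 582.0 mg).
Take 1 serving of orange: uses 66 kcal, +71.0 mg calcium (running total 653.0 mg).
Take 2 servings of sweet potato: uses 270 kcal, +114.0 mg calcium (running total 767.0 mg).
Take 1.13 servings of canned tuna: uses 156 kcal, +27.1 mg calcium (running total 794.1 mg).
Filling greedily by calcium-per-kcal is optimal for one linear limit, giving 794.1 mg.

794.1 mg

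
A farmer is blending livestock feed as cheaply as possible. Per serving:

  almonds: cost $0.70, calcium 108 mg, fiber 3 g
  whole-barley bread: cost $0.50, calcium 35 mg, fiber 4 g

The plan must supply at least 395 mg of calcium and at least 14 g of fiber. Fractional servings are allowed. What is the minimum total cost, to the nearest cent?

$2.83

Minimising a linear cost over {calcium ≥ 395, fiber ≥ 14, servings ≥ 0} — the optimum is at a vertex, using one or two foods.
almonds only: max(395/108, 14/3) = 4.667 servings → $3.27.
whole-barley bread only: max(395/35, 14/4) = 11.29 servings → $5.64.
almonds + whole-barley bread with both tight: 3.333 servings and 1 serving → $2.83.
The minimum over all feasible corners is $2.83.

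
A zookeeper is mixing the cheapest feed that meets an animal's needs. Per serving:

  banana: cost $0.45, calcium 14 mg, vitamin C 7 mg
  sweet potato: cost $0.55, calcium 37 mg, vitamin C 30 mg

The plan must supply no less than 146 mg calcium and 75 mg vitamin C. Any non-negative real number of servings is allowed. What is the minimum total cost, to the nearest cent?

$2.17

Minimising a linear cost over {calcium ≥ 146, vitamin C ≥ 75, servings ≥ 0} — the optimum is at a vertex, using one or two foods.
banana only: max(146/14, 75/7) = 10.71 servings → $4.82.
sweet potato only: max(146/37, 75/30) = 3.946 servings → $2.17.
banana + sweet potato with both tight: 9.969 servings and 0.1739 servings → $4.58.
Cheapest feasible corner: $2.17.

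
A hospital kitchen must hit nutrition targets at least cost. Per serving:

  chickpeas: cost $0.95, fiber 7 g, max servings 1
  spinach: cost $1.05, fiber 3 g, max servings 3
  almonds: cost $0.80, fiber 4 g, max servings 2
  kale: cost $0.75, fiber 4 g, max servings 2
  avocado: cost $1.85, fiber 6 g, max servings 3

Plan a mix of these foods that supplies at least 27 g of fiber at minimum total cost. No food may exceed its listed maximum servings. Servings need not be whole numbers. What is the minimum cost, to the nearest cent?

$5.28

Cost per g of fiber: chickpeas $0.1357, kale $0.1875, almonds $0.2000, avocado $0.3083, spinach $0.3500.
Take 1 serving of chickpeas: +7.0 g fiber for $0.95 (total $0.95, still need 20.0 g).
Take 2 servings of kale: +8.0 g fiber for $1.50 (total $2.45, still need 12.0 g).
Take 2 servings of almonds: +8.0 g fiber for $1.60 (total $4.05, still need 4.0 g).
Take 0.6667 servings of avocado: +4.0 g fiber for $1.23 (total $5.28, still need 0.0 g).
Greedy by cheapest-per-g is optimal for a single linear constraint, so the minimum cost is $5.28.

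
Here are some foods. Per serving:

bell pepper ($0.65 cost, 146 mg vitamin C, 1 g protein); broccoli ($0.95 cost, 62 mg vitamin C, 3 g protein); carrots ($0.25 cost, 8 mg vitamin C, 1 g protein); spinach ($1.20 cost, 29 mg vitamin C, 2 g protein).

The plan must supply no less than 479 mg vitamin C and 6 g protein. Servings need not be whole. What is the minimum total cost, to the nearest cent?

Check every corner: each single food scaled to meet both minima, and each pair solved so both constraints bind.
bell pepper only: max(479/146, 6/1) = 6 servings → $3.90.
broccoli only: max(479/62, 6/3) = 7.726 servings → $7.34.
carrots only: max(479/8, 6/1) = 59.88 servings → $14.97.
spinach only: max(479/29, 6/2) = 16.52 servings → $19.82.
bell pepper + broccoli with both tight: 2.832 servings and 1.056 servings → $2.84.
bell pepper + carrots with both tight: 3.123 servings and 2.877 servings → $2.75.
bell pepper + spinach with both tight: 2.981 servings and 1.51 servings → $3.75.
broccoli + carrots with both targets exact would need a negative amount; discard.
broccoli + spinach: the both-tight solution has a negative serving — not a feasible corner.
carrots + spinach: the both-tight solution has a negative serving — not a feasible corner.
Cheapest feasible corner: $2.75.

$2.75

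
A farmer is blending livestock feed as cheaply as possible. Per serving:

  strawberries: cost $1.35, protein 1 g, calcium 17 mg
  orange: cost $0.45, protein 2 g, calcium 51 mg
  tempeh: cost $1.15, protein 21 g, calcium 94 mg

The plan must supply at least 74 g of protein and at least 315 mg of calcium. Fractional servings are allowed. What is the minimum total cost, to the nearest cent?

$4.05

For a min-cost LP with two ≥-constraints, a basic feasible solution has at most two positive variables.
strawberries only: max(74/1, 315/17) = 74 servings → $99.90.
orange only: max(74/2, 315/51) = 37 servings → $16.65.
tempeh only: max(74/21, 315/94) = 3.524 servings → $4.05.
strawberries + orange: the both-tight solution has a negative serving — not a feasible corner.
strawberries + tempeh: the both-tight solution has a negative serving — not a feasible corner.
orange + tempeh: intersection lies outside the first quadrant.
So the least-cost plan costs $4.05.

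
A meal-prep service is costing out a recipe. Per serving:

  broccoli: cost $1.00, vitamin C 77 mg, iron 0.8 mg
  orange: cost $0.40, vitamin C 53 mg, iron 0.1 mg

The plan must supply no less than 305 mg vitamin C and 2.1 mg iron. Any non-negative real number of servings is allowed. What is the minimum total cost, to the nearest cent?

$3.28

With two linear requirements the optimum uses one or two foods; enumerate the corners.
broccoli only: max(305/77, 2.1/0.8) = 3.961 servings → $3.96.
orange only: max(305/53, 2.1/0.1) = 21 servings → $8.40.
broccoli + orange with both tight: 2.329 servings and 2.372 servings → $3.28.
So the least-cost plan costs $3.28.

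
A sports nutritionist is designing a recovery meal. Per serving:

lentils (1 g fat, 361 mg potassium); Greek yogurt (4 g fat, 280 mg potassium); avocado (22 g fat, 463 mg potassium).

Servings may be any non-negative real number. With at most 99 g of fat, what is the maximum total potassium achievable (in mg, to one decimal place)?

35739.0 mg

Potassium per g fat: lentils 361, Greek yogurt 70, avocado 21.05.
With no serving limits, spend the whole fat allowance on lentils: 99 g / 1 g × 361 mg = 35739.0 mg.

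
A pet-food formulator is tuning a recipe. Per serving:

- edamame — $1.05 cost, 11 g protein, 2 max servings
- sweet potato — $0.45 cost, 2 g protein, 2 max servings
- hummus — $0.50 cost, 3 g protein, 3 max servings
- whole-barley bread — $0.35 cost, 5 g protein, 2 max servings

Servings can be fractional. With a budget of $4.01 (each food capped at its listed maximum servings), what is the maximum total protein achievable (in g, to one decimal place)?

39.3 g

Protein per dollar: whole-barley bread 14.29, edamame 10.48, hummus 6, sweet potato 4.444.
Take 2 servings of whole-barley bread: spends $0.70, +10.0 g protein (running total 10.0 g).
Take 2 servings of edamame: spends $2.10, +22.0 g protein (running total 32.0 g).
Take 2.42 servings of hummus: spends $1.21, +7.3 g protein (running total 39.3 g).
Greedy by best ratio exhausts the cost allowance optimally: 39.3 g.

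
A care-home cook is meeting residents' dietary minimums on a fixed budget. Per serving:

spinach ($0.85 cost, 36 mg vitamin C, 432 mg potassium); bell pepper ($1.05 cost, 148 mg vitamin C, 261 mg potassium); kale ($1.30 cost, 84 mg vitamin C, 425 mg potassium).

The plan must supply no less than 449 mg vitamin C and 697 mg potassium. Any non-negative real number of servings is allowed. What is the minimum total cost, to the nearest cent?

$3.19

spinach only: max(449/36, 697/432) = 12.47 servings → $10.60.
bell pepper only: max(449/148, 697/261) = 3.034 servings → $3.19.
kale only: max(449/84, 697/425) = 5.345 servings → $6.95.
spinach + bell pepper with both targets exact would need a negative amount; discard.
spinach + kale: intersection lies outside the first quadrant.
bell pepper + kale: intersection lies outside the first quadrant.
So the least-cost plan costs $3.19.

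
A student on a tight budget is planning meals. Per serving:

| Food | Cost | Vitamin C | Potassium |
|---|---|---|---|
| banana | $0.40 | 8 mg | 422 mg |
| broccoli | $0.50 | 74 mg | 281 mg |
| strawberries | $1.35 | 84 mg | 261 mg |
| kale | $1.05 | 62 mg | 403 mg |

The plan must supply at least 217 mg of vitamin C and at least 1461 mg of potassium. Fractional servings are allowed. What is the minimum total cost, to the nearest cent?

$2.03

Check every corner: each single food scaled to meet both minima, and each pair solved so both constraints bind.
banana only: max(217/8, 1461/422) = 27.12 servings → $10.85.
broccoli only: max(217/74, 1461/281) = 5.199 servings → $2.60.
strawberries only: max(217/84, 1461/261) = 5.598 servings → $7.56.
kale only: max(217/62, 1461/403) = 3.625 servings → $3.81.
banana + broccoli with both tight: 1.627 servings and 2.757 servings → $2.03.
banana + strawberries with both tight: 1.981 servings and 2.395 servings → $4.03.
banana + kale with both tight: 0.1365 servings and 3.482 servings → $3.71.
broccoli + strawberries with both targets exact would need a negative amount; discard.
broccoli + kale: the both-tight solution has a negative serving — not a feasible corner.
strawberries + kale: intersection lies outside the first quadrant.
So the least-cost plan costs $2.03.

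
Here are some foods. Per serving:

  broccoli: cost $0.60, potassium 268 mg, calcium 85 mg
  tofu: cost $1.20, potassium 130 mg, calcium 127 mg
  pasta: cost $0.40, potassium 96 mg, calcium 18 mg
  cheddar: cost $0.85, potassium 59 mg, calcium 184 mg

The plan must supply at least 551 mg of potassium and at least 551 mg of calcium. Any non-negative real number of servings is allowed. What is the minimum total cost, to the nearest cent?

$2.87

broccoli only: max(551/268, 551/85) = 6.482 servings → $3.89.
tofu only: max(551/130, 551/127) = 4.339 servings → $5.21.
pasta only: max(551/96, 551/18) = 30.61 servings → $12.24.
cheddar only: max(551/59, 551/184) = 9.339 servings → $7.94.
broccoli + tofu: intersection lies outside the first quadrant.
broccoli + pasta: the both-tight solution has a negative serving — not a feasible corner.
broccoli + cheddar with both tight: 1.555 servings and 2.276 servings → $2.87.
tofu + pasta with both targets exact would need a negative amount; discard.
tofu + cheddar with both tight: 4.193 servings and 0.1006 servings → $5.12.
pasta + cheddar with both tight: 4.149 servings and 2.589 servings → $3.86.
So the least-cost plan costs $2.87.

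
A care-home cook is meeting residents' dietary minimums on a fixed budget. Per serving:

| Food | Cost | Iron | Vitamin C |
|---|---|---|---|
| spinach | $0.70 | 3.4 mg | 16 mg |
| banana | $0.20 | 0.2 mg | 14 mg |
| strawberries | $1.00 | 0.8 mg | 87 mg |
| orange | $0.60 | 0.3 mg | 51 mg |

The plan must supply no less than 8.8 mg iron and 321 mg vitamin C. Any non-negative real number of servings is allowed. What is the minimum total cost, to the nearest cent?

$4.62

With two linear requirements the optimum uses one or two foods; enumerate the corners.
spinach only: max(8.8/3.4, 321/16) = 20.06 servings → $14.04.
banana only: max(8.8/0.2, 321/14) = 44 servings → $8.80.
strawberries only: max(8.8/0.8, 321/87) = 11 servings → $11.00.
orange only: max(8.8/0.3, 321/51) = 29.33 servings → $17.60.
spinach + banana with both tight: 1.329 servings and 21.41 servings → $5.21.
spinach + strawberries with both tight: 1.798 servings and 3.359 servings → $4.62.
spinach + orange with both tight: 2.091 servings and 5.638 servings → $4.85.
banana + strawberries: the both-tight solution has a negative serving — not a feasible corner.
banana + orange: the both-tight solution has a negative serving — not a feasible corner.
strawberries + orange: the both-tight solution has a negative serving — not a feasible corner.
The minimum over all feasible corners is $4.62.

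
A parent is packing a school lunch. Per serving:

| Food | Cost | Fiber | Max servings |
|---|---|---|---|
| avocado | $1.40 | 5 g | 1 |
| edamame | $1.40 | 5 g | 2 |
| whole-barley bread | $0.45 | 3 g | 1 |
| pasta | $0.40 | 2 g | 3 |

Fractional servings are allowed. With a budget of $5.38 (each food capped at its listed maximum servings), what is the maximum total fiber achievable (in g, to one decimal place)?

Fiber per dollar: whole-barley bread 6.667, pasta 5, avocado 3.571, edamame 3.571.
Take 1 serving of whole-barley bread: spends $0.45, +3.0 g fiber (running total 3.0 g).
Take 3 servings of pasta: spends $1.20, +6.0 g fiber (running total 9.0 g).
Take 1 serving of avocado: spends $1.40, +5.0 g fiber (running total 14.0 g).
Take 1.664 servings of edamame: spends $2.33, +8.3 g fiber (running total 22.3 g).
Greedy by best ratio exhausts the cost allowance optimally: 22.3 g.

22.3 g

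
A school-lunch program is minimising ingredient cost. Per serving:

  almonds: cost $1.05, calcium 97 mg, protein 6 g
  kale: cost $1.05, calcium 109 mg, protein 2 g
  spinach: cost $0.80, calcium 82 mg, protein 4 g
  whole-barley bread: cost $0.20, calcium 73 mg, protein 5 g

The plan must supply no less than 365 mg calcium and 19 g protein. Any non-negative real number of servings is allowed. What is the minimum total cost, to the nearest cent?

Check every corner: each single food scaled to meet both minima, and each pair solved so both constraints bind.
almonds only: max(365/97, 19/6) = 3.763 servings → $3.95.
kale only: max(365/109, 19/2) = 9.5 servings → $9.97.
spinach only: max(365/82, 19/4) = 4.75 servings → $3.80.
whole-barley bread only: max(365/73, 19/5) = 5 servings → $1.00.
almonds + kale with both tight: 2.915 servings and 0.7543 servings → $3.85.
almonds + spinach with both tight: 0.9423 servings and 3.337 servings → $3.66.
almonds + whole-barley bread: intersection lies outside the first quadrant.
kale + spinach: intersection lies outside the first quadrant.
kale + whole-barley bread with both tight: 1.098 servings and 3.361 servings → $1.82.
spinach + whole-barley bread with both tight: 3.712 servings and 0.8305 servings → $3.14.
The minimum over all feasible corners is $1.00.

$1.00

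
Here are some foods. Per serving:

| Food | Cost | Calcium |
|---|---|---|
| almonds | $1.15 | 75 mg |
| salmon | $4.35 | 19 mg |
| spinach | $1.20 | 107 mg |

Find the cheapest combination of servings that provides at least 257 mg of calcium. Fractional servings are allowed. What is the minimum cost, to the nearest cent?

$2.88

Cost per mg of calcium: spinach $0.0112, almonds $0.0153, salmon $0.2289.
With no serving limits, use only spinach: 257 mg / 107 mg = 2.402 servings × $1.20 = $2.88.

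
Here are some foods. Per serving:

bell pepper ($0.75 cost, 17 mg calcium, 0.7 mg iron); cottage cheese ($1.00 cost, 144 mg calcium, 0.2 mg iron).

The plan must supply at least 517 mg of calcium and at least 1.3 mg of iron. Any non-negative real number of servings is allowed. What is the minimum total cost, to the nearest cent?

The cheapest plan sits at a corner of the feasible region — with two constraints it uses at most two foods.
bell pepper only: max(517/17, 1.3/0.7) = 30.41 servings → $22.81.
cottage cheese only: max(517/144, 1.3/0.2) = 6.5 servings → $6.50.
bell pepper + cottage cheese with both tight: 0.8604 servings and 3.489 servings → $4.13.
Cheapest feasible corner: $4.13.

$4.13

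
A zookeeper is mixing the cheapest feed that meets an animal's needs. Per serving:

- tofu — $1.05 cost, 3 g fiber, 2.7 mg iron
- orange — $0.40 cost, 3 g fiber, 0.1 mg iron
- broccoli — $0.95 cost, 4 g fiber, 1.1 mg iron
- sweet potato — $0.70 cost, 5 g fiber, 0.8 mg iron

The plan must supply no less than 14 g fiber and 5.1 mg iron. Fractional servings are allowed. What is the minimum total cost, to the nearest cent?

Compare the cost at each extreme point of the feasible region.
tofu only: max(14/3, 5.1/2.7) = 4.667 servings → $4.90.
orange only: max(14/3, 5.1/0.1) = 51 servings → $20.40.
broccoli only: max(14/4, 5.1/1.1) = 4.636 servings → $4.40.
sweet potato only: max(14/5, 5.1/0.8) = 6.375 servings → $4.46.
tofu + orange with both tight: 1.782 servings and 2.885 servings → $3.02.
tofu + broccoli with both tight: 0.6667 servings and 3 servings → $3.55.
tofu + sweet potato with both tight: 1.288 servings and 2.027 servings → $2.77.
orange + broccoli with both targets exact would need a negative amount; discard.
orange + sweet potato: intersection lies outside the first quadrant.
broccoli + sweet potato with both targets exact would need a negative amount; discard.
Cheapest feasible corner: $2.77.

$2.77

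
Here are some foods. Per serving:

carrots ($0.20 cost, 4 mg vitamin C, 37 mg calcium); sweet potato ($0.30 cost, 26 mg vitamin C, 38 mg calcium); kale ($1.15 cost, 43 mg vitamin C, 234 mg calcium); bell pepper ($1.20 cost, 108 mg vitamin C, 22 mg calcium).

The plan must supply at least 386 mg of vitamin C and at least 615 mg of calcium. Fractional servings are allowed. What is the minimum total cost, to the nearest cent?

$4.65

For a min-cost LP with two ≥-constraints, a basic feasible solution has at most two positive variables.
carrots only: max(386/4, 615/37) = 96.5 servings → $19.30.
sweet potato only: max(386/26, 615/38) = 16.18 servings → $4.86.
kale only: max(386/43, 615/234) = 8.977 servings → $10.32.
bell pepper only: max(386/108, 615/22) = 27.95 servings → $33.55.
carrots + sweet potato with both tight: 1.632 servings and 14.6 servings → $4.70.
carrots + kale with both targets exact would need a negative amount; discard.
carrots + bell pepper with both tight: 14.82 servings and 3.025 servings → $6.59.
sweet potato + kale with both tight: 14.35 servings and 0.2971 servings → $4.65.
sweet potato + bell pepper: the both-tight solution has a negative serving — not a feasible corner.
kale + bell pepper with both tight: 2.381 servings and 2.626 servings → $5.89.
The minimum over all feasible corners is $4.65.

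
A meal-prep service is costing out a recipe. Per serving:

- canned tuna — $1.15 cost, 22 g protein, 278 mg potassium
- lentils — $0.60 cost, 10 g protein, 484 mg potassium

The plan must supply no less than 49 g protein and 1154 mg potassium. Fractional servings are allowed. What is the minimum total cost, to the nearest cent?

$2.68

canned tuna only: max(49/22, 1154/278) = 4.151 servings → $4.77.
lentils only: max(49/10, 1154/484) = 4.9 servings → $2.94.
canned tuna + lentils with both tight: 1.548 servings and 1.495 servings → $2.68.
Cheapest feasible corner: $2.68.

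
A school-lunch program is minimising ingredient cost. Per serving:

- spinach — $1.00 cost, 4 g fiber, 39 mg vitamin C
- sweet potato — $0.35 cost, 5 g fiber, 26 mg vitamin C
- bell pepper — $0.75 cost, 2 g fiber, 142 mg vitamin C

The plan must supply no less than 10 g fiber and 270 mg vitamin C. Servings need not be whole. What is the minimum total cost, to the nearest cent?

$1.71

The cheapest plan sits at a corner of the feasible region — with two constraints it uses at most two foods.
spinach only: max(10/4, 270/39) = 6.923 servings → $6.92.
sweet potato only: max(10/5, 270/26) = 10.38 servings → $3.63.
bell pepper only: max(10/2, 270/142) = 5 servings → $3.75.
spinach + sweet potato with both targets exact would need a negative amount; discard.
spinach + bell pepper with both tight: 1.796 servings and 1.408 servings → $2.85.
sweet potato + bell pepper with both tight: 1.337 servings and 1.657 servings → $1.71.
Cheapest feasible corner: $1.71.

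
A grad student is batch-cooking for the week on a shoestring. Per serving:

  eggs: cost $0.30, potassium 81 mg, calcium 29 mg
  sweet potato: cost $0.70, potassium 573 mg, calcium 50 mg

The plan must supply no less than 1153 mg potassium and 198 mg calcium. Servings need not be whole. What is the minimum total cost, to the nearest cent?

$2.30

Compare the cost at each extreme point of the feasible region.
eggs only: max(1153/81, 198/29) = 14.23 servings → $4.27.
sweet potato only: max(1153/573, 198/50) = 3.96 servings → $2.77.
eggs + sweet potato with both tight: 4.441 servings and 1.384 servings → $2.30.
Cheapest feasible corner: $2.30.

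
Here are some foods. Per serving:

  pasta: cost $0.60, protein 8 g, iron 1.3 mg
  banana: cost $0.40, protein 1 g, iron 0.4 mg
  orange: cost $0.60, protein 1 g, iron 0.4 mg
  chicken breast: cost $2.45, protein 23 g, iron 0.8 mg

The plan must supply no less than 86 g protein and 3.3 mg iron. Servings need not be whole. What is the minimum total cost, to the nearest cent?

$6.45

A basic optimal solution has at most two foods positive. Try each food alone and each pair with both targets met exactly.
pasta only: max(86/8, 3.3/1.3) = 10.75 servings → $6.45.
banana only: max(86/1, 3.3/0.4) = 86 servings → $34.40.
orange only: max(86/1, 3.3/0.4) = 86 servings → $51.60.
chicken breast only: max(86/23, 3.3/0.8) = 4.125 servings → $10.11.
pasta + banana: intersection lies outside the first quadrant.
pasta + orange: the both-tight solution has a negative serving — not a feasible corner.
pasta + chicken breast with both tight: 0.3021 servings and 3.634 servings → $9.08.
banana + orange (both tight): parallel constraints — no distinct corner.
banana + chicken breast with both tight: 0.8452 servings and 3.702 servings → $9.41.
orange + chicken breast with both tight: 0.8452 servings and 3.702 servings → $9.58.
Cheapest feasible corner: $6.45.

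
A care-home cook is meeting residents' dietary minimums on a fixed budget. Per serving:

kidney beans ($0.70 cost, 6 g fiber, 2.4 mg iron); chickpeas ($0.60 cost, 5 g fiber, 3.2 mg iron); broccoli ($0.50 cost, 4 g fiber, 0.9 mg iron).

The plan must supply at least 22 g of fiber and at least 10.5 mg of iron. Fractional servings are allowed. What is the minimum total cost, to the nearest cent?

A basic optimal solution has at most two foods positive. Try each food alone and each pair with both targets met exactly.
kidney beans only: max(22/6, 10.5/2.4) = 4.375 servings → $3.06.
chickpeas only: max(22/5, 10.5/3.2) = 4.4 servings → $2.64.
broccoli only: max(22/4, 10.5/0.9) = 11.67 servings → $5.83.
kidney beans + chickpeas with both tight: 2.486 servings and 1.417 servings → $2.59.
kidney beans + broccoli: the both-tight solution has a negative serving — not a feasible corner.
chickpeas + broccoli with both tight: 2.675 servings and 2.157 servings → $2.68.
The minimum over all feasible corners is $2.59.

$2.59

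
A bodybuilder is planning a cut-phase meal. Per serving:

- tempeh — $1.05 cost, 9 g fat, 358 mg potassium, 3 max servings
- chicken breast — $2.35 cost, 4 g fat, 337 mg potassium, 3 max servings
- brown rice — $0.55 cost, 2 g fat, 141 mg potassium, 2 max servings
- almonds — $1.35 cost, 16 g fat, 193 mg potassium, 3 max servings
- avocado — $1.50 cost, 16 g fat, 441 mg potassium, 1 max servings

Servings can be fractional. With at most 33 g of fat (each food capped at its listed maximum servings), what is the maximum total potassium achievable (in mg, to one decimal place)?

1969.2 mg

Potassium per g fat: chicken breast 84.25, brown rice 70.5, tempeh 39.78, avocado 27.56, almonds 12.06.
Take 3 servings of chicken breast: uses 12 g fat, +1011.0 mg potassium (running total 1011.0 mg).
Take 2 servings of brown rice: uses 4 g fat, +282.0 mg potassium (running total 1293.0 mg).
Take 1.889 servings of tempeh: uses 17 g fat, +676.2 mg potassium (running total 1969.2 mg).
Filling greedily by potassium-per-g fat is optimal for one linear limit, giving 1969.2 mg.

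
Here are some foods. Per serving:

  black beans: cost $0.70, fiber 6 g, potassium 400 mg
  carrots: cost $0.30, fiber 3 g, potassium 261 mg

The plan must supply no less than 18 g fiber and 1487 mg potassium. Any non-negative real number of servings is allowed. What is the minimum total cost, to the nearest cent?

Compare the cost at each extreme point of the feasible region.
black beans only: max(18/6, 1487/400) = 3.717 servings → $2.60.
carrots only: max(18/3, 1487/261) = 6 servings → $1.80.
black beans + carrots with both tight: 0.6475 servings and 4.705 servings → $1.86.
Cheapest feasible corner: $1.80.

$1.80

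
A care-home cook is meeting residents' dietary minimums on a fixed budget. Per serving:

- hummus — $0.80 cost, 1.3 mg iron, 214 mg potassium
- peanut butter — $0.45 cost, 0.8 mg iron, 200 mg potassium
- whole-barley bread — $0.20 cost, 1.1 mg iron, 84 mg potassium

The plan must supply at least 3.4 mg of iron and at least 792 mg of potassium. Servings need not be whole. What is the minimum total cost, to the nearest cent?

$1.79

With two linear requirements the optimum uses one or two foods; enumerate the corners.
hummus only: max(3.4/1.3, 792/214) = 3.701 servings → $2.96.
peanut butter only: max(3.4/0.8, 792/200) = 4.25 servings → $1.91.
whole-barley bread only: max(3.4/1.1, 792/84) = 9.429 servings → $1.89.
hummus + peanut butter with both tight: 0.5225 servings and 3.401 servings → $1.95.
hummus + whole-barley bread: the both-tight solution has a negative serving — not a feasible corner.
peanut butter + whole-barley bread with both tight: 3.832 servings and 0.3037 servings → $1.79.
So the least-cost plan costs $1.79.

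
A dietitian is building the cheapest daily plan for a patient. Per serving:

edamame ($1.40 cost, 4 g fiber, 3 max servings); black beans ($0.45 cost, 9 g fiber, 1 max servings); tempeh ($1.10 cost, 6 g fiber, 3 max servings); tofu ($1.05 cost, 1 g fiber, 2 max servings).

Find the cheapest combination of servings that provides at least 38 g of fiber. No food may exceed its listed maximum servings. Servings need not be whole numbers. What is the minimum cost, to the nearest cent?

$7.60

Cost per g of fiber: black beans $0.0500, tempeh $0.1833, edamame $0.3500, tofu $1.0500.
Take 1 serving of black beans: +9.0 g fiber for $0.45 (total $0.45, still need 29.0 g).
Take 3 servings of tempeh: +18.0 g fiber for $3.30 (total $3.75, still need 11.0 g).
Take 2.75 servings of edamame: +11.0 g fiber for $3.85 (total $7.60, still need 0.0 g).
Filling from the cheapest source first is optimal under one linear minimum: $7.60.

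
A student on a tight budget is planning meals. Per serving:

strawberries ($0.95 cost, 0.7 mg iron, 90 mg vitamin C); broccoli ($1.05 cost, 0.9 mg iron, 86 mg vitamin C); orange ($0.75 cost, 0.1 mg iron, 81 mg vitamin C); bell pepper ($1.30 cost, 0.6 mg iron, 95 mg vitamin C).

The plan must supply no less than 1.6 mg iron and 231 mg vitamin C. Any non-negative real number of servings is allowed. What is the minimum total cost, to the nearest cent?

Check every corner: each single food scaled to meet both minima, and each pair solved so both constraints bind.
strawberries only: max(1.6/0.7, 231/90) = 2.567 servings → $2.44.
broccoli only: max(1.6/0.9, 231/86) = 2.686 servings → $2.82.
orange only: max(1.6/0.1, 231/81) = 16 servings → $12.00.
bell pepper only: max(1.6/0.6, 231/95) = 2.667 servings → $3.47.
strawberries + broccoli with both targets exact would need a negative amount; discard.
strawberries + orange with both tight: 2.233 servings and 0.3711 servings → $2.40.
strawberries + bell pepper with both tight: 1.072 servings and 1.416 servings → $2.86.
broccoli + orange with both tight: 1.656 servings and 1.093 servings → $2.56.
broccoli + bell pepper with both tight: 0.3953 servings and 2.074 servings → $3.11.
orange + bell pepper: intersection lies outside the first quadrant.
So the least-cost plan costs $2.40.

$2.40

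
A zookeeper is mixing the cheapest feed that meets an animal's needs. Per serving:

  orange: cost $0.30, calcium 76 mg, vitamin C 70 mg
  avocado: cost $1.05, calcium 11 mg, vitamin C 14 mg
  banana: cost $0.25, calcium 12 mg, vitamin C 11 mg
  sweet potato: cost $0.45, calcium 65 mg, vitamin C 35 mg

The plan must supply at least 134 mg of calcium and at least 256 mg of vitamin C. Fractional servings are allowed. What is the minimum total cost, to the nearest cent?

A basic optimal solution has at most two foods positive. Try each food alone and each pair with both targets met exactly.
orange only: max(134/76, 256/70) = 3.657 servings → $1.10.
avocado only: max(134/11, 256/14) = 18.29 servings → $19.20.
banana only: max(134/12, 256/11) = 23.27 servings → $5.82.
sweet potato only: max(134/65, 256/35) = 7.314 servings → $3.29.
orange + avocado with both targets exact would need a negative amount; discard.
orange + banana: intersection lies outside the first quadrant.
orange + sweet potato: intersection lies outside the first quadrant.
avocado + banana: intersection lies outside the first quadrant.
avocado + sweet potato with both targets exact would need a negative amount; discard.
banana + sweet potato: the both-tight solution has a negative serving — not a feasible corner.
So the least-cost plan costs $1.10.

$1.10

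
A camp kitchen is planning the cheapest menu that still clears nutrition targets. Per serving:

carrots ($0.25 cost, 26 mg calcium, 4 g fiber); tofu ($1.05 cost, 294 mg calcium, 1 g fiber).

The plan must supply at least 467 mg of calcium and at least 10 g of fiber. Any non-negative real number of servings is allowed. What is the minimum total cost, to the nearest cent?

Minimising a linear cost over {calcium ≥ 467, fiber ≥ 10, servings ≥ 0} — the optimum is at a vertex, using one or two foods.
carrots only: max(467/26, 10/4) = 17.96 servings → $4.49.
tofu only: max(467/294, 10/1) = 10 servings → $10.50.
carrots + tofu with both tight: 2.15 servings and 1.398 servings → $2.01.
Cheapest feasible corner: $2.01.

$2.01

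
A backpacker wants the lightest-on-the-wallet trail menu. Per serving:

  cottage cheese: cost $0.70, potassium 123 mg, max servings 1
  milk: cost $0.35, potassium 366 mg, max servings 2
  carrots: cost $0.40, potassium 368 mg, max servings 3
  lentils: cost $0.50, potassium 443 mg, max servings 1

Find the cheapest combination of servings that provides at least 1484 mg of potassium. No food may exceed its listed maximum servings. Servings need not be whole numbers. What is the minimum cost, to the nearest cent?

Cost per mg of potassium: milk $0.0010, carrots $0.0011, lentils $0.0011, cottage cheese $0.0057.
Take 2 servings of milk: +732.0 mg potassium for $0.70 (total $0.70, still need 752.0 mg).
Take 2.043 servings of carrots: +752.0 mg potassium for $0.82 (total $1.52, still need 0.0 mg).
Filling from the cheapest source first is optimal under one linear minimum: $1.52.

$1.52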